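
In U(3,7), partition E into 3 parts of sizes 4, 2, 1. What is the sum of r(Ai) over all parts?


r(Ai) = min(|Ai|, 3) for each part.
Sum = min(4,3) + min(2,3) + min(1,3)
    = 3 + 2 + 1
    = 6.

6


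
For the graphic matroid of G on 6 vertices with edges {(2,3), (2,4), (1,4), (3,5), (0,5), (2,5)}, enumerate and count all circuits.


A circuit in a graphic matroid = edge set of a simple cycle.
G has 6 vertices and 6 edges.
Enumerating all minimal edge subsets forming cycles...
Total circuits found: 1.

1


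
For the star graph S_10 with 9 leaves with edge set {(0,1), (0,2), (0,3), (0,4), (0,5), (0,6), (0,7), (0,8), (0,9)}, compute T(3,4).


A star on 10 vertices is a tree with 9 edges.
T(x,y) = x^(9) for any tree.
T(3,4) = 3^9 = 19683.

19683


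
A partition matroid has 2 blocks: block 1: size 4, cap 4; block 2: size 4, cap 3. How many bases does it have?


A basis picks exactly ci elements from block i.
Number of bases = product of C(|Si|, ci).
= C(4,4) * C(4,3)
= 1 * 4
= 4.

4


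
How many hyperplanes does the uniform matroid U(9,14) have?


Hyperplanes of U(9,14) are flats of rank 8.
In a uniform matroid, these are exactly the (8)-element subsets.
Count = C(14,8) = 14! / (8! * 6!) = 3003.

3003


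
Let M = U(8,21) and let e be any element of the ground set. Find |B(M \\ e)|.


Deleting e from U(8,21) gives U(8,20) since n > r.
Bases of U(8,20) = (20 choose 8) = 125970.

125970


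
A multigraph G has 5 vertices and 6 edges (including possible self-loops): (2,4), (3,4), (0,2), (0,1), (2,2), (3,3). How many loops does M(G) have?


In a graphic matroid, a loop is a self-loop edge (u,u) with rank 0.
Examining all 6 edges for self-loops...
Self-loops found: (2,2), (3,3)
Number of loops = 2.

2


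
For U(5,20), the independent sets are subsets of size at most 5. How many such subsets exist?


Independent sets of U(5,20) are all subsets of size <= 5.
Count = (20 choose 0) + (20 choose 1) + (20 choose 2) + (20 choose 3) + (20 choose 4) + (20 choose 5)
     = 1 + 20 + 190 + 1140 + 4845 + 15504
     = 21700.

21700


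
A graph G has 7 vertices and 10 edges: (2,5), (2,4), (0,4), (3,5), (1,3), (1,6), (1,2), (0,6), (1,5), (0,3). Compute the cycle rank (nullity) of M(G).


Cycle rank (nullity) = |E| - r(M) = |E| - (|V| - c).
|E| = 10, |V| = 7, c = 1.
Nullity = 10 - (7 - 1) = 10 - 6 = 4.

4


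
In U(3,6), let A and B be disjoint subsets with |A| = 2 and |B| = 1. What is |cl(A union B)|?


|A union B| = 2 + 1 = 3 (disjoint).
In U(3,6), cl(S) = S if |S| < 3, else cl(S) = E.
Since 3 >= 3, cl(A union B) = E.
|cl(A union B)| = 6.

6


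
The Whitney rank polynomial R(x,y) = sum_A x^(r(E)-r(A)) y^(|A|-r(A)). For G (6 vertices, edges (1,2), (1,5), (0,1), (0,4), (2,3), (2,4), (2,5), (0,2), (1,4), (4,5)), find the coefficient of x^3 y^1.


R(x,y) = sum over A in 2^E of x^(r(E)-r(A)) * y^(|A|-r(A)).
G has 6 vertices, 10 edges. r(E) = 5.
Enumerate all 2^10 = 1024 subsets.
Count subsets with r(E)-r(A)=3 and |A|-r(A)=1: 7.

7


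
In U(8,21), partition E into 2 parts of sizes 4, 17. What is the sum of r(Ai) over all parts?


r(Ai) = min(|Ai|, 8) for each part.
Sum = min(4,8) + min(17,8)
    = 4 + 8
    = 12.

12


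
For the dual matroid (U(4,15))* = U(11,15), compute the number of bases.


The dual of U(r,n) is U(n-r, n) = U(11,15).
Bases of U(11,15) are all (11)-element subsets.
|B(M*)| = (15 choose 11) = 1365.

1365


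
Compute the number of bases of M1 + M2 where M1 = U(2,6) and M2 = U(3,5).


Bases of a direct sum M1 + M2: |B| = |B(M1)| * |B(M2)|.
|B(U(2,6))| = C(6,2) = 15.
|B(U(3,5))| = C(5,3) = 10.
Total bases = 15 * 10 = 150.

150


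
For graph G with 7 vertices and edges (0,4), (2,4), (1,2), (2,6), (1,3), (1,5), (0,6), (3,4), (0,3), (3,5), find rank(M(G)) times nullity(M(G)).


r(M) = |V| - c = 7 - 1 = 6.
nullity = |E| - r(M) = 10 - 6 = 4.
Product = 6 * 4 = 24.

24


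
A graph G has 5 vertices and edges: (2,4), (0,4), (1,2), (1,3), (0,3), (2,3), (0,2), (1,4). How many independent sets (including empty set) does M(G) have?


An independent set in a graphic matroid is an acyclic edge subset.
G has 5 vertices and 8 edges.
Enumerate all 2^8 = 256 subsets, checking for acyclicity.
Total independent sets = 134.

134


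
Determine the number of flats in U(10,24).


Flats of U(10,24): every subset of size < 10 is a flat, plus E itself.
Count = (24 choose 0) + (24 choose 1) + (24 choose 2) + (24 choose 3) + (24 choose 4) + (24 choose 5) + (24 choose 6) + (24 choose 7) + (24 choose 8) + (24 choose 9) + 1
     = 1 + 24 + 276 + 2024 + 10626 + 42504 + 134596 + 346104 + 735471 + 1307504 + 1
     = 2579131.

2579131


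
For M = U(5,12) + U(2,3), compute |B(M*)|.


(M1+M2)* = M1* + M2*.
M1* = U(7,12), bases: C(12,7) = 792.
M2* = U(1,3), bases: C(3,1) = 3.
|B(M*)| = 792 * 3 = 2376.

2376


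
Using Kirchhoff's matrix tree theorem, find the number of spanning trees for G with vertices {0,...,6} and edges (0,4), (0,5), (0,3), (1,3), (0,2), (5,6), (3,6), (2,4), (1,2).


By Kirchhoff's matrix tree theorem, the number of spanning trees equals
the determinant of any cofactor of the Laplacian matrix L.
G has 7 vertices and 9 edges.
Computing the (6 x 6) cofactor determinant gives 41.

41


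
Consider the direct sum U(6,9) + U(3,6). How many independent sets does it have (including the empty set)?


For a direct sum, |I(M1+M2)| = |I(M1)| * |I(M2)|.
|I(U(6,9))| = sum C(9,k) for k=0..6 = 466.
|I(U(3,6))| = sum C(6,k) for k=0..3 = 42.
Total = 466 * 42 = 19572.

19572


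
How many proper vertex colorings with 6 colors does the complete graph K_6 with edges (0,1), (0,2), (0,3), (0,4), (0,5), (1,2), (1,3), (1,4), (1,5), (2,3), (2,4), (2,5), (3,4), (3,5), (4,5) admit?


P(K_6, k) = k(k-1)(k-2)...(k-5).
P(6) = (6) * (5) * (4) * (3) * (2) * (1) = 720.

720


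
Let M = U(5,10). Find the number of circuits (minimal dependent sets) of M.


In U(5,10), circuits are the (6)-element subsets.
Any set of 6 elements is dependent, and removing any one element gives
an independent set of size 5, so it is a minimal dependent set.
Number of circuits = C(10,6) = 10! / (6! * 4!) = 210.

210


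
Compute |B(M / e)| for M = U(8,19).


Contracting e from U(8,19) gives U(7,18).
Bases of U(7,18) = C(18,7) = 18! / (7! * 11!) = 31824.

31824


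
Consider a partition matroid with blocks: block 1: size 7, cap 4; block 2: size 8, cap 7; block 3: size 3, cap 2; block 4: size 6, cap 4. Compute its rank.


Rank of a partition matroid = sum of min(|Si|, ci) for each block.
= min(7,4) + min(8,7) + min(3,2) + min(6,4)
= 4 + 7 + 2 + 4
= 17.

17


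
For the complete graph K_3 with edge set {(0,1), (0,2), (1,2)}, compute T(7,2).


T(K_3; x,y) = x^2 + x + y.
T(7,2) = 49 + 7 + 2 = 58.

58


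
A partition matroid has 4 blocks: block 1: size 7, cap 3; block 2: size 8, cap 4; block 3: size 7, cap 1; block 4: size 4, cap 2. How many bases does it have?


A basis picks exactly ci elements from block i.
Number of bases = product of C(|Si|, ci).
= C(7,3) * C(8,4) * C(7,1) * C(4,2)
= 35 * 70 * 7 * 6
= 102900.

102900


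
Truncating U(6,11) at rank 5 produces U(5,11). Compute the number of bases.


Truncating U(6,11) to rank 5 gives U(5,11).
Bases of U(5,11) are all 5-element subsets of 11 elements.
Number of bases = (11 choose 5) = 462.

462


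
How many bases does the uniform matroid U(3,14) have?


Bases of U(3,14) are all 3-element subsets of the 14-element ground set.
Number of bases = C(14,3).
C(14,3) = 14! / (3! * 11!) = 364.

364


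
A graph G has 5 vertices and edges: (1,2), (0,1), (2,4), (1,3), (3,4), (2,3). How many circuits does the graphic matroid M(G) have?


A circuit in a graphic matroid = edge set of a simple cycle.
G has 5 vertices and 6 edges.
Enumerating all minimal edge subsets forming cycles...
Total circuits found: 3.

3


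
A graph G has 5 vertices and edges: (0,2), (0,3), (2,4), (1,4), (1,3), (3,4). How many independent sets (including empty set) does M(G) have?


An independent set in a graphic matroid is an acyclic edge subset.
G has 5 vertices and 6 edges.
Enumerate all 2^6 = 64 subsets, checking for acyclicity.
Total independent sets = 52.

52


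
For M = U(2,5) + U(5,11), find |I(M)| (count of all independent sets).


For a direct sum, |I(M1+M2)| = |I(M1)| * |I(M2)|.
|I(U(2,5))| = sum C(5,k) for k=0..2 = 16.
|I(U(5,11))| = sum C(11,k) for k=0..5 = 1024.
Total = 16 * 1024 = 16384.

16384


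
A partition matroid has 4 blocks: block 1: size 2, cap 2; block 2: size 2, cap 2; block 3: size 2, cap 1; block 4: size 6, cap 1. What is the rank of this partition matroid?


Rank of a partition matroid = sum of min(|Si|, ci) for each block.
= min(2,2) + min(2,2) + min(2,1) + min(6,1)
= 2 + 2 + 1 + 1
= 6.

6


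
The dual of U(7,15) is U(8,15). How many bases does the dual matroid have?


The dual of U(r,n) is U(n-r, n) = U(8,15).
Bases of U(8,15) are all (8)-element subsets.
|B(M*)| = (15 choose 8) = 6435.

6435


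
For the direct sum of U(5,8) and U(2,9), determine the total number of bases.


Bases of a direct sum M1 + M2: |B| = |B(M1)| * |B(M2)|.
|B(U(5,8))| = C(8,5) = 56.
|B(U(2,9))| = C(9,2) = 36.
Total bases = 56 * 36 = 2016.

2016


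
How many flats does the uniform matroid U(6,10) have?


Flats of U(6,10): every subset of size < 6 is a flat, plus E itself.
Count = (10 choose 0) + (10 choose 1) + (10 choose 2) + (10 choose 3) + (10 choose 4) + (10 choose 5) + 1
     = 1 + 10 + 45 + 120 + 210 + 252 + 1
     = 639.

639


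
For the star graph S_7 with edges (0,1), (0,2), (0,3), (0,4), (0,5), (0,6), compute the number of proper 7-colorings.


P(tree, k) = k * (k-1)^(6) for any tree on 7 vertices.
P(7) = 7 * 6^6 = 7 * 46656 = 326592.

326592


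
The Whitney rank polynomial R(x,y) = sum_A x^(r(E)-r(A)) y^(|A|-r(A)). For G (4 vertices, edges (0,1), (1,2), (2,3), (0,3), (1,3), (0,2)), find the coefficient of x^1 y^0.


R(x,y) = sum over A in 2^E of x^(r(E)-r(A)) * y^(|A|-r(A)).
G has 4 vertices, 6 edges. r(E) = 3.
Enumerate all 2^6 = 64 subsets.
Count subsets with r(E)-r(A)=1 and |A|-r(A)=0: 15.

15


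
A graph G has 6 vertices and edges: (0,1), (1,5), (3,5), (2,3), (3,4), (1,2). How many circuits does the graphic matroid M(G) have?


A circuit in a graphic matroid = edge set of a simple cycle.
G has 6 vertices and 6 edges.
Enumerating all minimal edge subsets forming cycles...
Total circuits found: 1.

1


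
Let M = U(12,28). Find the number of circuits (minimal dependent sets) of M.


In U(12,28), circuits are the (13)-element subsets.
Any set of 13 elements is dependent, and removing any one element gives
an independent set of size 12, so it is a minimal dependent set.
Number of circuits = C(28,13) = 37442160.

37442160


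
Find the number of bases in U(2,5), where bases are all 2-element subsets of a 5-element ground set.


Bases of U(2,5) are all 2-element subsets of the 5-element ground set.
Number of bases = C(5,2).
C(5,2) = 5! / (2! * 3!) = 10.

10


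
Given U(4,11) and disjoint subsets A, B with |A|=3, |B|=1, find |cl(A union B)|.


|A union B| = 3 + 1 = 4 (disjoint).
In U(4,11), cl(S) = S if |S| < 4, else cl(S) = E.
Since 4 >= 4, cl(A union B) = E.
|cl(A union B)| = 11.

11


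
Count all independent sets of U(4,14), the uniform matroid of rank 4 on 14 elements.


Independent sets of U(4,14) are all subsets of size <= 4.
Count = (14 choose 0) + (14 choose 1) + (14 choose 2) + (14 choose 3) + (14 choose 4)
     = 1 + 14 + 91 + 364 + 1001
     = 1471.

1471


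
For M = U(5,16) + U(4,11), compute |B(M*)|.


(M1+M2)* = M1* + M2*.
M1* = U(11,16), bases: C(16,11) = 4368.
M2* = U(7,11), bases: C(11,7) = 330.
|B(M*)| = 4368 * 330 = 1441440.

1441440


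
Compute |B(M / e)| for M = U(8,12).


Contracting e from U(8,12) gives U(7,11).
Bases of U(7,11) = C(11,7) = 330.

330


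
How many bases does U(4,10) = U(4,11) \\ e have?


Deleting e from U(4,11) gives U(4,10) since n > r.
Bases of U(4,10) = (10 choose 4) = 210.

210


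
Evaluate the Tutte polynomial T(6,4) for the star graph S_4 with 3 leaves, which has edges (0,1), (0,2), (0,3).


A star on 4 vertices is a tree with 3 edges.
T(x,y) = x^(3) for any tree.
T(6,4) = 6^3 = 216.

216


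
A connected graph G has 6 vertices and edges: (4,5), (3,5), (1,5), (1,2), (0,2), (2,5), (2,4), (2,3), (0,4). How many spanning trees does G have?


By Kirchhoff's matrix tree theorem, the number of spanning trees equals
the determinant of any cofactor of the Laplacian matrix L.
G has 6 vertices and 9 edges.
Computing the (5 x 5) cofactor determinant gives 52.

52


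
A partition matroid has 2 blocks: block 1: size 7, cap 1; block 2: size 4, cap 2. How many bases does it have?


A basis picks exactly ci elements from block i.
Number of bases = product of C(|Si|, ci).
= C(7,1) * C(4,2)
= 7 * 6
= 42.

42


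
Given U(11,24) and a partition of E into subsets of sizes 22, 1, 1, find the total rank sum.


r(Ai) = min(|Ai|, 11) for each part.
Sum = min(22,11) + min(1,11) + min(1,11)
    = 11 + 1 + 1
    = 13.

13


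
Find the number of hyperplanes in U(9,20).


Hyperplanes of U(9,20) are flats of rank 8.
In a uniform matroid, these are exactly the (8)-element subsets.
Count = (20 choose 8) = 125970.

125970


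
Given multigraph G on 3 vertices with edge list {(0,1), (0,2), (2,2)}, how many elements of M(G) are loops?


In a graphic matroid, a loop is a self-loop edge (u,u) with rank 0.
Examining all 3 edges for self-loops...
Self-loops found: (2,2)
Number of loops = 1.

1


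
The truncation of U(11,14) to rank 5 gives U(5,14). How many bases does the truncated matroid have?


Truncating U(11,14) to rank 5 gives U(5,14).
Bases of U(5,14) are all 5-element subsets of 14 elements.
Number of bases = (14 choose 5) = 2002.

2002


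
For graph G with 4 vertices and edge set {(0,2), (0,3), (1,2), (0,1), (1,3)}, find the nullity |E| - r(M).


Cycle rank (nullity) = |E| - r(M) = |E| - (|V| - c).
|E| = 5, |V| = 4, c = 1.
Nullity = 5 - (4 - 1) = 5 - 3 = 2.

2


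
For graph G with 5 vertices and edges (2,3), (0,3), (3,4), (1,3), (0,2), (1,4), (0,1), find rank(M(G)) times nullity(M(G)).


r(M) = |V| - c = 5 - 1 = 4.
nullity = |E| - r(M) = 7 - 4 = 3.
Product = 4 * 3 = 12.

12


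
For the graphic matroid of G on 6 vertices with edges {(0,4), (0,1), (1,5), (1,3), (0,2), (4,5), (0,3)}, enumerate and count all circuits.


A circuit in a graphic matroid = edge set of a simple cycle.
G has 6 vertices and 7 edges.
Enumerating all minimal edge subsets forming cycles...
Total circuits found: 3.

3


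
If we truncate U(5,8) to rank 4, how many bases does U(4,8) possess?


Truncating U(5,8) to rank 4 gives U(4,8).
Bases of U(4,8) are all 4-element subsets of 8 elements.
Number of bases = C(8,4) = 8! / (4! * 4!) = 70.

70


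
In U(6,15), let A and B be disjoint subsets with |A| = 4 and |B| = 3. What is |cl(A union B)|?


|A union B| = 4 + 3 = 7 (disjoint).
In U(6,15), cl(S) = S if |S| < 6, else cl(S) = E.
Since 7 >= 6, cl(A union B) = E.
|cl(A union B)| = 15.

15


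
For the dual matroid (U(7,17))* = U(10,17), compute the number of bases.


The dual of U(r,n) is U(n-r, n) = U(10,17).
Bases of U(10,17) are all (10)-element subsets.
|B(M*)| = C(17,10) = 19448.

19448


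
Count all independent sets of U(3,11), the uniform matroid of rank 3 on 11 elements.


Independent sets of U(3,11) are all subsets of size <= 3.
Count = (11 choose 0) + (11 choose 1) + (11 choose 2) + (11 choose 3)
     = 1 + 11 + 55 + 165
     = 232.

232


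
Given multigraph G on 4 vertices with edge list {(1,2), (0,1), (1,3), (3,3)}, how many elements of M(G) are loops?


In a graphic matroid, a loop is a self-loop edge (u,u) with rank 0.
Examining all 4 edges for self-loops...
Self-loops found: (3,3)
Number of loops = 1.

1


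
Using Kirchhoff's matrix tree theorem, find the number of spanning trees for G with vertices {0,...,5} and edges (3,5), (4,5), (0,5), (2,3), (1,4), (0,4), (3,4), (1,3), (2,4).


By Kirchhoff's matrix tree theorem, the number of spanning trees equals
the determinant of any cofactor of the Laplacian matrix L.
G has 6 vertices and 9 edges.
Computing the (5 x 5) cofactor determinant gives 52.

52


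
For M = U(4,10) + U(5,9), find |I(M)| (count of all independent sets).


For a direct sum, |I(M1+M2)| = |I(M1)| * |I(M2)|.
|I(U(4,10))| = sum C(10,k) for k=0..4 = 386.
|I(U(5,9))| = sum C(9,k) for k=0..5 = 382.
Total = 386 * 382 = 147452.

147452


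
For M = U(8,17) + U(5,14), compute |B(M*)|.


(M1+M2)* = M1* + M2*.
M1* = U(9,17), bases: C(17,9) = 24310.
M2* = U(9,14), bases: C(14,9) = 2002.
|B(M*)| = 24310 * 2002 = 48668620.

48668620


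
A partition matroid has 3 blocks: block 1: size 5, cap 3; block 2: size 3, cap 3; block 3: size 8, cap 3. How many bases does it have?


A basis picks exactly ci elements from block i.
Number of bases = product of C(|Si|, ci).
= C(5,3) * C(3,3) * C(8,3)
= 10 * 1 * 56
= 560.

560


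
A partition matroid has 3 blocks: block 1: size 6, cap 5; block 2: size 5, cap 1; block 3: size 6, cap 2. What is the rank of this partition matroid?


Rank of a partition matroid = sum of min(|Si|, ci) for each block.
= min(6,5) + min(5,1) + min(6,2)
= 5 + 1 + 2
= 8.

8


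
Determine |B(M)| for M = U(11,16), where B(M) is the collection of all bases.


Bases of U(11,16) are all 11-element subsets of the 16-element ground set.
Number of bases = C(16,11).
C(16,11) = 16! / (11! * 5!) = 4368.

4368


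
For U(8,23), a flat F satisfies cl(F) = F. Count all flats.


Flats of U(8,23): every subset of size < 8 is a flat, plus E itself.
Count = C(23,0) + C(23,1) + C(23,2) + C(23,3) + C(23,4) + C(23,5) + C(23,6) + C(23,7) + 1
     = 1 + 23 + 253 + 1771 + 8855 + 33649 + 100947 + 245157 + 1
     = 390657.

390657


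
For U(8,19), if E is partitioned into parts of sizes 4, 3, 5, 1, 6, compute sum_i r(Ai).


r(Ai) = min(|Ai|, 8) for each part.
Sum = min(4,8) + min(3,8) + min(5,8) + min(1,8) + min(6,8)
    = 4 + 3 + 5 + 1 + 6
    = 19.

19


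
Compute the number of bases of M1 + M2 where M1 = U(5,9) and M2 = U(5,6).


Bases of a direct sum M1 + M2: |B| = |B(M1)| * |B(M2)|.
|B(U(5,9))| = C(9,5) = 126.
|B(U(5,6))| = C(6,5) = 6.
Total bases = 126 * 6 = 756.

756


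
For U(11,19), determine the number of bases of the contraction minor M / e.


Contracting e from U(11,19) gives U(10,18).
Bases of U(10,18) = C(18,10) = 18! / (10! * 8!) = 43758.

43758


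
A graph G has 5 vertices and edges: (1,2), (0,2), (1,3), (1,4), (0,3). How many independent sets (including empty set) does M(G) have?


An independent set in a graphic matroid is an acyclic edge subset.
G has 5 vertices and 5 edges.
Enumerate all 2^5 = 32 subsets, checking for acyclicity.
Total independent sets = 30.

30


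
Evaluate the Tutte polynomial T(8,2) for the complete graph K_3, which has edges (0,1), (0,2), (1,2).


T(K_3; x,y) = x^2 + x + y.
T(8,2) = 64 + 8 + 2 = 74.

74


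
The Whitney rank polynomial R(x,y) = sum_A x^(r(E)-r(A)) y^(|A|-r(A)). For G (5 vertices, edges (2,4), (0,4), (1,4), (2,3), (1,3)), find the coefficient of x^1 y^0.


R(x,y) = sum over A in 2^E of x^(r(E)-r(A)) * y^(|A|-r(A)).
G has 5 vertices, 5 edges. r(E) = 4.
Enumerate all 2^5 = 32 subsets.
Count subsets with r(E)-r(A)=1 and |A|-r(A)=0: 10.

10


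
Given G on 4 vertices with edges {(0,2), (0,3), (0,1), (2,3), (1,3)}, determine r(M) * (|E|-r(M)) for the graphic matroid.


r(M) = |V| - c = 4 - 1 = 3.
nullity = |E| - r(M) = 5 - 3 = 2.
Product = 3 * 2 = 6.

6


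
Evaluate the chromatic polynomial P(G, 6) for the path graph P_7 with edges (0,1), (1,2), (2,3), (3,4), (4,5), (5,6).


P(P_7, k) = k * (k-1)^(6).
P(6) = 6 * 5^6 = 6 * 15625 = 93750.

93750


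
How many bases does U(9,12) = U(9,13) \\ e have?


Deleting e from U(9,13) gives U(9,12) since n > r.
Bases of U(9,12) = C(12,9) = 12! / (9! * 3!) = 220.

220


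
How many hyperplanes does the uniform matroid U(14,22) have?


Hyperplanes of U(14,22) are flats of rank 13.
In a uniform matroid, these are exactly the (13)-element subsets.
Count = C(22,13) = 497420.

497420


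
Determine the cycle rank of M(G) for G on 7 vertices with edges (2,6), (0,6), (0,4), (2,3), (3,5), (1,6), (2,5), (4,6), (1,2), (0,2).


Cycle rank (nullity) = |E| - r(M) = |E| - (|V| - c).
|E| = 10, |V| = 7, c = 1.
Nullity = 10 - (7 - 1) = 10 - 6 = 4.

4


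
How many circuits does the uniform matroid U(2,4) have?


In U(2,4), circuits are the (3)-element subsets.
Any set of 3 elements is dependent, and removing any one element gives
an independent set of size 2, so it is a minimal dependent set.
Number of circuits = C(4,3) = (4 * 3 * 2) / (1 * 2 * 3) = 4.

4


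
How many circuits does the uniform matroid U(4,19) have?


In U(4,19), circuits are the (5)-element subsets.
Any set of 5 elements is dependent, and removing any one element gives
an independent set of size 4, so it is a minimal dependent set.
Number of circuits = C(19,5) = 19! / (5! * 14!) = 11628.

11628


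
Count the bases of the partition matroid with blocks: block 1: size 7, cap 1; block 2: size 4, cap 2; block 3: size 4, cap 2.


A basis picks exactly ci elements from block i.
Number of bases = product of C(|Si|, ci).
= C(7,1) * C(4,2) * C(4,2)
= 7 * 6 * 6
= 252.

252


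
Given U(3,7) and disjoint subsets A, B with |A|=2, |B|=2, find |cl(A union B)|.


|A union B| = 2 + 2 = 4 (disjoint).
In U(3,7), cl(S) = S if |S| < 3, else cl(S) = E.
Since 4 >= 3, cl(A union B) = E.
|cl(A union B)| = 7.

7


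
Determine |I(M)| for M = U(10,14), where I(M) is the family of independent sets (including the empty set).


Independent sets of U(10,14) are all subsets of size <= 10.
Count = C(14,0) + C(14,1) + C(14,2) + C(14,3) + C(14,4) + C(14,5) + C(14,6) + C(14,7) + C(14,8) + C(14,9) + C(14,10)
     = 1 + 14 + 91 + 364 + 1001 + 2002 + 3003 + 3432 + 3003 + 2002 + 1001
     = 15914.

15914


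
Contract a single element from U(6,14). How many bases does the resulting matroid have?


Contracting e from U(6,14) gives U(5,13).
Bases of U(5,13) = (13 choose 5) = 1287.

1287


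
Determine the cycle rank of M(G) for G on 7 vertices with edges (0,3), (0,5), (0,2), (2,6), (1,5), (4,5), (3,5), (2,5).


Cycle rank (nullity) = |E| - r(M) = |E| - (|V| - c).
|E| = 8, |V| = 7, c = 1.
Nullity = 8 - (7 - 1) = 8 - 6 = 2.

2


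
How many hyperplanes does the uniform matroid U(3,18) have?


Hyperplanes of U(3,18) are flats of rank 2.
In a uniform matroid, these are exactly the (2)-element subsets.
Count = (18 choose 2) = 153.

153


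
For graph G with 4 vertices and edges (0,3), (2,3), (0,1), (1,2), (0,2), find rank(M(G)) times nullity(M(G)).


r(M) = |V| - c = 4 - 1 = 3.
nullity = |E| - r(M) = 5 - 3 = 2.
Product = 3 * 2 = 6.

6


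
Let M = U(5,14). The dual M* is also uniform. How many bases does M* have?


The dual of U(r,n) is U(n-r, n) = U(9,14).
Bases of U(9,14) are all (9)-element subsets.
|B(M*)| = (14 choose 9) = 2002.

2002


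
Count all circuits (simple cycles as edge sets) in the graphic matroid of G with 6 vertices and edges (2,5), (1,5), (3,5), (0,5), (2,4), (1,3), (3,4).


A circuit in a graphic matroid = edge set of a simple cycle.
G has 6 vertices and 7 edges.
Enumerating all minimal edge subsets forming cycles...
Total circuits found: 3.

3


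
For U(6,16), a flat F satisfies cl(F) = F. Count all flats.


Flats of U(6,16): every subset of size < 6 is a flat, plus E itself.
Count = (16 choose 0) + (16 choose 1) + (16 choose 2) + (16 choose 3) + (16 choose 4) + (16 choose 5) + 1
     = 1 + 16 + 120 + 560 + 1820 + 4368 + 1
     = 6886.

6886


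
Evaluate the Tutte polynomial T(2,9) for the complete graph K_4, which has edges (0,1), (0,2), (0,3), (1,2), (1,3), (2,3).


T(K_4; x,y) = x^3 + 3x^2 + 4xy + 2x + y^3 + 3y^2 + 2y.
Substituting x=2, y=9:
= 8 + 12 + 72 + 4 + 729 + 243 + 18
= 1086.

1086


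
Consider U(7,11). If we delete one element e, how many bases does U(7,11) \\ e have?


Deleting e from U(7,11) gives U(7,10) since n > r.
Bases of U(7,10) = C(10,7) = 10! / (7! * 3!) = 120.

120


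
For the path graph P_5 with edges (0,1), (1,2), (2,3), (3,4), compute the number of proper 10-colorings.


P(P_5, k) = k * (k-1)^(4).
P(10) = 10 * 9^4 = 10 * 6561 = 65610.

65610


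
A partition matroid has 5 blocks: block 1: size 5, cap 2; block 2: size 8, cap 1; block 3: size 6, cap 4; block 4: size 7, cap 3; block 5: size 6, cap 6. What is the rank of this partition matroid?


Rank of a partition matroid = sum of min(|Si|, ci) for each block.
= min(5,2) + min(8,1) + min(6,4) + min(7,3) + min(6,6)
= 2 + 1 + 4 + 3 + 6
= 16.

16


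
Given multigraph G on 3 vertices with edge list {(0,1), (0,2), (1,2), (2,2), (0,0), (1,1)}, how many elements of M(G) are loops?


In a graphic matroid, a loop is a self-loop edge (u,u) with rank 0.
Examining all 6 edges for self-loops...
Self-loops found: (2,2), (0,0), (1,1)
Number of loops = 3.

3


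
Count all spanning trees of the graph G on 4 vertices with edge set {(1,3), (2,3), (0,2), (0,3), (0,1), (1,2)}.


By Kirchhoff's matrix tree theorem, the number of spanning trees equals
the determinant of any cofactor of the Laplacian matrix L.
G has 4 vertices and 6 edges.
Computing the (3 x 3) cofactor determinant gives 16.

16


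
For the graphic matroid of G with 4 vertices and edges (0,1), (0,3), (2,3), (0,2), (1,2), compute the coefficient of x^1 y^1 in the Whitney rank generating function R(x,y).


R(x,y) = sum over A in 2^E of x^(r(E)-r(A)) * y^(|A|-r(A)).
G has 4 vertices, 5 edges. r(E) = 3.
Enumerate all 2^5 = 32 subsets.
Count subsets with r(E)-r(A)=1 and |A|-r(A)=1: 2.

2


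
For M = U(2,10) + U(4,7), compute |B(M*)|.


(M1+M2)* = M1* + M2*.
M1* = U(8,10), bases: C(10,8) = 45.
M2* = U(3,7), bases: C(7,3) = 35.
|B(M*)| = 45 * 35 = 1575.

1575


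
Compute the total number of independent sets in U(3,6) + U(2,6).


For a direct sum, |I(M1+M2)| = |I(M1)| * |I(M2)|.
|I(U(3,6))| = sum C(6,k) for k=0..3 = 42.
|I(U(2,6))| = sum C(6,k) for k=0..2 = 22.
Total = 42 * 22 = 924.

924


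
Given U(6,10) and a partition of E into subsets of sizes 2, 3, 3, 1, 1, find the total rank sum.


r(Ai) = min(|Ai|, 6) for each part.
Sum = min(2,6) + min(3,6) + min(3,6) + min(1,6) + min(1,6)
    = 2 + 3 + 3 + 1 + 1
    = 10.

10


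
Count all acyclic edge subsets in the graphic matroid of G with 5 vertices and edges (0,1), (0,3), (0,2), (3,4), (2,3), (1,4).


An independent set in a graphic matroid is an acyclic edge subset.
G has 5 vertices and 6 edges.
Enumerate all 2^6 = 64 subsets, checking for acyclicity.
Total independent sets = 52.

52


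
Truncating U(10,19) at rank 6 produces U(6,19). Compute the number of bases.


Truncating U(10,19) to rank 6 gives U(6,19).
Bases of U(6,19) are all 6-element subsets of 19 elements.
Number of bases = C(19,6) = 27132.

27132


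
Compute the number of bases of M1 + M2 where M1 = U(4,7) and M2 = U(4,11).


Bases of a direct sum M1 + M2: |B| = |B(M1)| * |B(M2)|.
|B(U(4,7))| = C(7,4) = 35.
|B(U(4,11))| = C(11,4) = 330.
Total bases = 35 * 330 = 11550.

11550


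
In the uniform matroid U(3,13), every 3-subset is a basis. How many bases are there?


Bases of U(3,13) are all 3-element subsets of the 13-element ground set.
Number of bases = C(13,3).
C(13,3) = (13 * 12 * 11) / (1 * 2 * 3) = 286.

286


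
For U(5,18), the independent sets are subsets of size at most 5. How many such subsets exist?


Independent sets of U(5,18) are all subsets of size <= 5.
Count = C(18,0) + C(18,1) + C(18,2) + C(18,3) + C(18,4) + C(18,5)
     = 1 + 18 + 153 + 816 + 3060 + 8568
     = 12616.

12616


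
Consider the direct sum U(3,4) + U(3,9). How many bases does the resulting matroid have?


Bases of a direct sum M1 + M2: |B| = |B(M1)| * |B(M2)|.
|B(U(3,4))| = C(4,3) = 4.
|B(U(3,9))| = C(9,3) = 84.
Total bases = 4 * 84 = 336.

336


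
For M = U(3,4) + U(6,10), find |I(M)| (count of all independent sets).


For a direct sum, |I(M1+M2)| = |I(M1)| * |I(M2)|.
|I(U(3,4))| = sum C(4,k) for k=0..3 = 15.
|I(U(6,10))| = sum C(10,k) for k=0..6 = 848.
Total = 15 * 848 = 12720.

12720


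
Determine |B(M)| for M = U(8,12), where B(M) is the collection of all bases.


Bases of U(8,12) are all 8-element subsets of the 12-element ground set.
Number of bases = C(12,8).
(12 choose 8) = 495.

495


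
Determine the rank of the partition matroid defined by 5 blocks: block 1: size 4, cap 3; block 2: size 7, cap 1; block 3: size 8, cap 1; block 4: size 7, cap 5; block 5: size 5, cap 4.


Rank of a partition matroid = sum of min(|Si|, ci) for each block.
= min(4,3) + min(7,1) + min(8,1) + min(7,5) + min(5,4)
= 3 + 1 + 1 + 5 + 4
= 14.

14


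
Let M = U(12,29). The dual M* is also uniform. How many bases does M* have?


The dual of U(r,n) is U(n-r, n) = U(17,29).
Bases of U(17,29) are all (17)-element subsets.
|B(M*)| = (29 choose 17) = 51895935.

51895935


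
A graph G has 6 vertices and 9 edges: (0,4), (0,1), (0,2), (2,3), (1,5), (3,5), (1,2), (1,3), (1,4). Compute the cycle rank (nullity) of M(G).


Cycle rank (nullity) = |E| - r(M) = |E| - (|V| - c).
|E| = 9, |V| = 6, c = 1.
Nullity = 9 - (6 - 1) = 9 - 5 = 4.

4


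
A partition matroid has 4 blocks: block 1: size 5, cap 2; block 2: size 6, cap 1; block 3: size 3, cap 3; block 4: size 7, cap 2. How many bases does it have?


A basis picks exactly ci elements from block i.
Number of bases = product of C(|Si|, ci).
= C(5,2) * C(6,1) * C(3,3) * C(7,2)
= 10 * 6 * 1 * 21
= 1260.

1260


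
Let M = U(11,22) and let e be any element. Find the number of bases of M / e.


Contracting e from U(11,22) gives U(10,21).
Bases of U(10,21) = C(21,10) = 352716.

352716


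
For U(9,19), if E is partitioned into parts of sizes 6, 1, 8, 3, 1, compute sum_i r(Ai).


r(Ai) = min(|Ai|, 9) for each part.
Sum = min(6,9) + min(1,9) + min(8,9) + min(3,9) + min(1,9)
    = 6 + 1 + 8 + 3 + 1
    = 19.

19


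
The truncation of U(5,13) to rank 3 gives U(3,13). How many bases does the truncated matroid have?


Truncating U(5,13) to rank 3 gives U(3,13).
Bases of U(3,13) are all 3-element subsets of 13 elements.
Number of bases = C(13,3) = (13 * 12 * 11) / (1 * 2 * 3) = 286.

286


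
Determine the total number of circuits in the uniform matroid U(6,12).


In U(6,12), circuits are the (7)-element subsets.
Any set of 7 elements is dependent, and removing any one element gives
an independent set of size 6, so it is a minimal dependent set.
Number of circuits = C(12,7) = 12! / (7! * 5!) = 792.

792


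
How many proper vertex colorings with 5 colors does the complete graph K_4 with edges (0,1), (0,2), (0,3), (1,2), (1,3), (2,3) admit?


P(K_4, k) = k(k-1)(k-2)...(k-3).
P(5) = (5) * (4) * (3) * (2) = 120.

120


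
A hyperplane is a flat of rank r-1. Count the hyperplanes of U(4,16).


Hyperplanes of U(4,16) are flats of rank 3.
In a uniform matroid, these are exactly the (3)-element subsets.
Count = C(16,3) = (16 * 15 * 14) / (1 * 2 * 3) = 560.

560


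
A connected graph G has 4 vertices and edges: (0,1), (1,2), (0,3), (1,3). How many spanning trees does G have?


By Kirchhoff's matrix tree theorem, the number of spanning trees equals
the determinant of any cofactor of the Laplacian matrix L.
G has 4 vertices and 4 edges.
Computing the (3 x 3) cofactor determinant gives 3.

3


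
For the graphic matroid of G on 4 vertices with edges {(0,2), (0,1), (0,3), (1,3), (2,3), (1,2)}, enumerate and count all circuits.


A circuit in a graphic matroid = edge set of a simple cycle.
G has 4 vertices and 6 edges.
Enumerating all minimal edge subsets forming cycles...
Total circuits found: 7.

7


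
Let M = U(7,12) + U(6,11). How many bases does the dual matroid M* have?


(M1+M2)* = M1* + M2*.
M1* = U(5,12), bases: C(12,5) = 792.
M2* = U(5,11), bases: C(11,5) = 462.
|B(M*)| = 792 * 462 = 365904.

365904


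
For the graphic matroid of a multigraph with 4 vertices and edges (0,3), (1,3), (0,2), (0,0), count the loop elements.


In a graphic matroid, a loop is a self-loop edge (u,u) with rank 0.
Examining all 4 edges for self-loops...
Self-loops found: (0,0)
Number of loops = 1.

1


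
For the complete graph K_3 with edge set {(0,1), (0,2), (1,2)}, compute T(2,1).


T(K_3; x,y) = x^2 + x + y.
T(2,1) = 4 + 2 + 1 = 7.

7


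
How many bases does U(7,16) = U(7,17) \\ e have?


Deleting e from U(7,17) gives U(7,16) since n > r.
Bases of U(7,16) = C(16,7) = 16! / (7! * 9!) = 11440.

11440


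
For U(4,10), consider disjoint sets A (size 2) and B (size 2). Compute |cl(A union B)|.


|A union B| = 2 + 2 = 4 (disjoint).
In U(4,10), cl(S) = S if |S| < 4, else cl(S) = E.
Since 4 >= 4, cl(A union B) = E.
|cl(A union B)| = 10.

10


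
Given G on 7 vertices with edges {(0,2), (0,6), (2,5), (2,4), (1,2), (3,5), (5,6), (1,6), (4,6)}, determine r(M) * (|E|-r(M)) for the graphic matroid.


r(M) = |V| - c = 7 - 1 = 6.
nullity = |E| - r(M) = 9 - 6 = 3.
Product = 6 * 3 = 18.

18


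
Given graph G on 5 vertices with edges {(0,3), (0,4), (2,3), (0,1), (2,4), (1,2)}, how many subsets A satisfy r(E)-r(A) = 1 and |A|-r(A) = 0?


R(x,y) = sum over A in 2^E of x^(r(E)-r(A)) * y^(|A|-r(A)).
G has 5 vertices, 6 edges. r(E) = 4.
Enumerate all 2^6 = 64 subsets.
Count subsets with r(E)-r(A)=1 and |A|-r(A)=0: 20.

20


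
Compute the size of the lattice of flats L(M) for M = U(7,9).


Flats of U(7,9): every subset of size < 7 is a flat, plus E itself.
Count = (9 choose 0) + (9 choose 1) + (9 choose 2) + (9 choose 3) + (9 choose 4) + (9 choose 5) + (9 choose 6) + 1
     = 1 + 9 + 36 + 84 + 126 + 126 + 84 + 1
     = 467.

467


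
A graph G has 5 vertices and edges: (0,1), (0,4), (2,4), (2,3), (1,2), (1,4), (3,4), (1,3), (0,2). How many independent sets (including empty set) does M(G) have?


An independent set in a graphic matroid is an acyclic edge subset.
G has 5 vertices and 9 edges.
Enumerate all 2^9 = 512 subsets, checking for acyclicity.
Total independent sets = 198.

198


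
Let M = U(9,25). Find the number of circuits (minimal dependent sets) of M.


In U(9,25), circuits are the (10)-element subsets.
Any set of 10 elements is dependent, and removing any one element gives
an independent set of size 9, so it is a minimal dependent set.
Number of circuits = C(25,10) = 25! / (10! * 15!) = 3268760.

3268760


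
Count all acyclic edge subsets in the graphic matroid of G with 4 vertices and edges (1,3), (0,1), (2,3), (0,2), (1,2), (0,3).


An independent set in a graphic matroid is an acyclic edge subset.
G has 4 vertices and 6 edges.
Enumerate all 2^6 = 64 subsets, checking for acyclicity.
Total independent sets = 38.

38


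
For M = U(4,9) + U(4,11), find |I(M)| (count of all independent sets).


For a direct sum, |I(M1+M2)| = |I(M1)| * |I(M2)|.
|I(U(4,9))| = sum C(9,k) for k=0..4 = 256.
|I(U(4,11))| = sum C(11,k) for k=0..4 = 562.
Total = 256 * 562 = 143872.

143872


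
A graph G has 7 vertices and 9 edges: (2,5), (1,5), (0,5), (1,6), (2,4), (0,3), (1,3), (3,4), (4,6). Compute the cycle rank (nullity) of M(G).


Cycle rank (nullity) = |E| - r(M) = |E| - (|V| - c).
|E| = 9, |V| = 7, c = 1.
Nullity = 9 - (7 - 1) = 9 - 6 = 3.

3


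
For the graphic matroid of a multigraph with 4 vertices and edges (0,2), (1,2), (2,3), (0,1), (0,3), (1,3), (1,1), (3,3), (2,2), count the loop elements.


In a graphic matroid, a loop is a self-loop edge (u,u) with rank 0.
Examining all 9 edges for self-loops...
Self-loops found: (1,1), (3,3), (2,2)
Number of loops = 3.

3


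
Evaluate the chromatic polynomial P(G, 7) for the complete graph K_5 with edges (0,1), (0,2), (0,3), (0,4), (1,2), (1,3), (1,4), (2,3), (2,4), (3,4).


P(K_5, k) = k(k-1)(k-2)...(k-4).
P(7) = (7) * (6) * (5) * (4) * (3) = 2520.

2520


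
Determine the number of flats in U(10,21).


Flats of U(10,21): every subset of size < 10 is a flat, plus E itself.
Count = C(21,0) + C(21,1) + C(21,2) + C(21,3) + C(21,4) + C(21,5) + C(21,6) + C(21,7) + C(21,8) + C(21,9) + 1
     = 1 + 21 + 210 + 1330 + 5985 + 20349 + 54264 + 116280 + 203490 + 293930 + 1
     = 695861.

695861


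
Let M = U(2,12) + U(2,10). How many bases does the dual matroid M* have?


(M1+M2)* = M1* + M2*.
M1* = U(10,12), bases: C(12,10) = 66.
M2* = U(8,10), bases: C(10,8) = 45.
|B(M*)| = 66 * 45 = 2970.

2970


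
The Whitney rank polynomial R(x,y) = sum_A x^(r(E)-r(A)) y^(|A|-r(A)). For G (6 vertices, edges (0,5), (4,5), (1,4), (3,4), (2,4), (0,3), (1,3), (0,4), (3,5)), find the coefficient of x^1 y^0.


R(x,y) = sum over A in 2^E of x^(r(E)-r(A)) * y^(|A|-r(A)).
G has 6 vertices, 9 edges. r(E) = 5.
Enumerate all 2^9 = 512 subsets.
Count subsets with r(E)-r(A)=1 and |A|-r(A)=0: 91.

91


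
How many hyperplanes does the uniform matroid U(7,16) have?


Hyperplanes of U(7,16) are flats of rank 6.
In a uniform matroid, these are exactly the (6)-element subsets.
Count = C(16,6) = 8008.

8008


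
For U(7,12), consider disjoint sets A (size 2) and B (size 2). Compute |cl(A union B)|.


|A union B| = 2 + 2 = 4 (disjoint).
In U(7,12), cl(S) = S if |S| < 7, else cl(S) = E.
Since 4 < 7, cl(A union B) = A union B.
|cl(A union B)| = 4.

4


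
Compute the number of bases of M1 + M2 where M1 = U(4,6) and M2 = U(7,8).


Bases of a direct sum M1 + M2: |B| = |B(M1)| * |B(M2)|.
|B(U(4,6))| = C(6,4) = 15.
|B(U(7,8))| = C(8,7) = 8.
Total bases = 15 * 8 = 120.

120


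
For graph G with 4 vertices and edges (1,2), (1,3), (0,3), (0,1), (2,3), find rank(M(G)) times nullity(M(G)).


r(M) = |V| - c = 4 - 1 = 3.
nullity = |E| - r(M) = 5 - 3 = 2.
Product = 3 * 2 = 6.

6


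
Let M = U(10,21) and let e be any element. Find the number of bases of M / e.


Contracting e from U(10,21) gives U(9,20).
Bases of U(9,20) = (20 choose 9) = 167960.

167960


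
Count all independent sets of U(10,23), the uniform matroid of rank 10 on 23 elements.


Independent sets of U(10,23) are all subsets of size <= 10.
Count = (23 choose 0) + (23 choose 1) + (23 choose 2) + (23 choose 3) + (23 choose 4) + (23 choose 5) + (23 choose 6) + (23 choose 7) + (23 choose 8) + (23 choose 9) + (23 choose 10)
     = 1 + 23 + 253 + 1771 + 8855 + 33649 + 100947 + 245157 + 490314 + 817190 + 1144066
     = 2842226.

2842226


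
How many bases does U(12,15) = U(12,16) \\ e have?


Deleting e from U(12,16) gives U(12,15) since n > r.
Bases of U(12,15) = C(15,12) = 15! / (12! * 3!) = 455.

455


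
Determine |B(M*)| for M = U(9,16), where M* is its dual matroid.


The dual of U(r,n) is U(n-r, n) = U(7,16).
Bases of U(7,16) are all (7)-element subsets.
|B(M*)| = (16 choose 7) = 11440.

11440


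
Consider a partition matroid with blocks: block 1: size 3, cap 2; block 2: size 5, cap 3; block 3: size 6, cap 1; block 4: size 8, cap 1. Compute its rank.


Rank of a partition matroid = sum of min(|Si|, ci) for each block.
= min(3,2) + min(5,3) + min(6,1) + min(8,1)
= 2 + 3 + 1 + 1
= 7.

7


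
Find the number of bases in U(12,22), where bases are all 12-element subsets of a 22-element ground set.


Bases of U(12,22) are all 12-element subsets of the 22-element ground set.
Number of bases = C(22,12).
C(22,12) = 646646.

646646


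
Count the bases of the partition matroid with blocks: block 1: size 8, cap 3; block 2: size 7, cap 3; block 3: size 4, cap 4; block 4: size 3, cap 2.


A basis picks exactly ci elements from block i.
Number of bases = product of C(|Si|, ci).
= C(8,3) * C(7,3) * C(4,4) * C(3,2)
= 56 * 35 * 1 * 3
= 5880.

5880


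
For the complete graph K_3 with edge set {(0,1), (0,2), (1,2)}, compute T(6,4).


T(K_3; x,y) = x^2 + x + y.
T(6,4) = 36 + 6 + 4 = 46.

46
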